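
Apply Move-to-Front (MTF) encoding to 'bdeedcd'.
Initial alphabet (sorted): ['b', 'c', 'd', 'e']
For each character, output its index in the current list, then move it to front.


MTF encoding:
'b': index 0 in ['b', 'c', 'd', 'e'] -> ['b', 'c', 'd', 'e']
'd': index 2 in ['b', 'c', 'd', 'e'] -> ['d', 'b', 'c', 'e']
'e': index 3 in ['d', 'b', 'c', 'e'] -> ['e', 'd', 'b', 'c']
'e': index 0 in ['e', 'd', 'b', 'c'] -> ['e', 'd', 'b', 'c']
'd': index 1 in ['e', 'd', 'b', 'c'] -> ['d', 'e', 'b', 'c']
'c': index 3 in ['d', 'e', 'b', 'c'] -> ['c', 'd', 'e', 'b']
'd': index 1 in ['c', 'd', 'e', 'b'] -> ['d', 'c', 'e', 'b']


Output: [0, 2, 3, 0, 1, 3, 1]


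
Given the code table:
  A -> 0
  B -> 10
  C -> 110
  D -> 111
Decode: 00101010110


Decoding:
0 -> A
0 -> A
10 -> B
10 -> B
10 -> B
110 -> C


Result: AABBBC


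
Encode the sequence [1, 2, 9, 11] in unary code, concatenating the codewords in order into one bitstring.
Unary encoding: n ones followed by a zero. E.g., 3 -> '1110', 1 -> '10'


Encode each number as n ones followed by a terminating 0:
  1 -> 10 (2 bits)
  2 -> 110 (3 bits)
  9 -> 1111111110 (10 bits)
  11 -> 111111111110 (12 bits)
Total length = 2 + 3 + 10 + 12 = 27 bits.

Unary([1, 2, 9, 11]) = 101101111111110111111111110 (27 bits)


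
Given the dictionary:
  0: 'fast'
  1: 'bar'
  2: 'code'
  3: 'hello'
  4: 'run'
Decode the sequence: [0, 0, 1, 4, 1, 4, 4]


Look up each index in the dictionary:
  0 -> 'fast'
  0 -> 'fast'
  1 -> 'bar'
  4 -> 'run'
  1 -> 'bar'
  4 -> 'run'
  4 -> 'run'

Decoded: "fast fast bar run bar run run"


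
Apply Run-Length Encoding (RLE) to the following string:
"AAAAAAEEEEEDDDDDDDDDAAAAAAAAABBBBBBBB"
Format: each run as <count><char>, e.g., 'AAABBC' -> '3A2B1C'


Scanning runs left to right:
  i=0: run of 'A' x 6 -> '6A'
  i=6: run of 'E' x 5 -> '5E'
  i=11: run of 'D' x 9 -> '9D'
  i=20: run of 'A' x 9 -> '9A'
  i=29: run of 'B' x 8 -> '8B'

RLE = 6A5E9D9A8B


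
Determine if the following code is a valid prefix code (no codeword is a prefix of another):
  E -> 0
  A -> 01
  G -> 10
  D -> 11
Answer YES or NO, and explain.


Checking each pair (does one codeword prefix another?):
  E='0' vs A='01': prefix -- VIOLATION

NO -- this is NOT a valid prefix code. E (0) is a prefix of A (01).


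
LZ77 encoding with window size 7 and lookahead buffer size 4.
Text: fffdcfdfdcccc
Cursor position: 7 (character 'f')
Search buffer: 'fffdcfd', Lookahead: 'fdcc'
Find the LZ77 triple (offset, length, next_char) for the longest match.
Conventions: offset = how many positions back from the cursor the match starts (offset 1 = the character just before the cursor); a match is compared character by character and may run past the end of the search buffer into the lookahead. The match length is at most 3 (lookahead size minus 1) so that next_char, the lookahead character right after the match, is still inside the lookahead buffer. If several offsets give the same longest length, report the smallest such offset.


Try each offset into the search buffer:
  offset=1 (pos 6, char 'd'): match length 0
  offset=2 (pos 5, char 'f'): match length 2
  offset=3 (pos 4, char 'c'): match length 0
  offset=4 (pos 3, char 'd'): match length 0
  offset=5 (pos 2, char 'f'): match length 3
  offset=6 (pos 1, char 'f'): match length 1
  offset=7 (pos 0, char 'f'): match length 1
Longest match has length 3 at offset 5.
next_char = character at position 7 + 3 = 10 -> 'c'

Best match: offset=5, length=3 (matching 'fdc' starting at position 2)
LZ77 triple: (5, 3, 'c')


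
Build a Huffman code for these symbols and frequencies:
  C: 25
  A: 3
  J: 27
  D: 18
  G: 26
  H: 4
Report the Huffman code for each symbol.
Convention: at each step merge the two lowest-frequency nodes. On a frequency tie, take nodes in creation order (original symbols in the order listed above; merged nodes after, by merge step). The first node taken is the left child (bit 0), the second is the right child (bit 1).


Huffman tree construction:
Step 1: Merge A(3) + H(4) = 7
Step 2: Merge (A+H)(7) + D(18) = 25
Step 3: Merge C(25) + ((A+H)+D)(25) = 50
Step 4: Merge G(26) + J(27) = 53
Step 5: Merge (C+((A+H)+D))(50) + (G+J)(53) = 103
Read each symbol's code off the tree from the root (left child = 0, right child = 1).

Codes:
  C: 00 (length 2)
  A: 0100 (length 4)
  J: 11 (length 2)
  D: 011 (length 3)
  G: 10 (length 2)
  H: 0101 (length 4)
Average code length: 238/103 = 2.3107 bits/symbol


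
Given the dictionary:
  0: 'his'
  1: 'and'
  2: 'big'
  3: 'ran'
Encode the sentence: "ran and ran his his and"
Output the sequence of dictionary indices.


Look up each word in the dictionary:
  'ran' -> 3
  'and' -> 1
  'ran' -> 3
  'his' -> 0
  'his' -> 0
  'and' -> 1

Encoded: [3, 1, 3, 0, 0, 1]


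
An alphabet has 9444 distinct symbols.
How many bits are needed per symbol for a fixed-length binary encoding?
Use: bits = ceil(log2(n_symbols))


log2(9444) = 13.2052
Bracket: 2^13 = 8192 < 9444 <= 2^14 = 16384
So ceil(log2(9444)) = 14

bits = ceil(log2(9444)) = ceil(13.2052) = 14 bits


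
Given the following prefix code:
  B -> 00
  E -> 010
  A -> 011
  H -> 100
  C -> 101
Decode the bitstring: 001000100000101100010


Decoding step by step:
Bits 00 -> B
Bits 100 -> H
Bits 010 -> E
Bits 00 -> B
Bits 00 -> B
Bits 101 -> C
Bits 100 -> H
Bits 010 -> E


Decoded message: BHEBBCHE


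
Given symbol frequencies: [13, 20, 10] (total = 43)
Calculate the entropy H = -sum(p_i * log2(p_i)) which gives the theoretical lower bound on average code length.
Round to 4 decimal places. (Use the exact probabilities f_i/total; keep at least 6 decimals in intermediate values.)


Per-symbol terms -p_i * log2(p_i) with p_i = f_i/43:
  p = 13/43 = 0.302326: log2(p) = -1.725825, -p*log2(p) = 0.521761
  p = 20/43 = 0.465116: log2(p) = -1.104337, -p*log2(p) = 0.513645
  p = 10/43 = 0.232558: log2(p) = -2.104337, -p*log2(p) = 0.489381
H = 0.521761 + 0.513645 + 0.489381 = 1.524787

H = 1.5248 bits/symbol


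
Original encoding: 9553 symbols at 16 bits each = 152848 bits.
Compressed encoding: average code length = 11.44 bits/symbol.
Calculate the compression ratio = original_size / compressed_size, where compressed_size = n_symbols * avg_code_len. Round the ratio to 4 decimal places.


original_size = n_symbols * orig_bits = 9553 * 16 = 152848 bits
compressed_size = n_symbols * avg_code_len = 9553 * 11.44 = 109286.32 bits
ratio = original_size / compressed_size = 152848 / 109286.32 = 1.3986

Compression ratio = 1.3986


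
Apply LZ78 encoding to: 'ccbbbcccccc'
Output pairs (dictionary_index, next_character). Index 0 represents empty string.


LZ78 encoding steps:
Dictionary: {0: ''}
Step 1: w='' (idx 0), next='c' -> output (0, 'c'), add 'c' as idx 1
Step 2: w='c' (idx 1), next='b' -> output (1, 'b'), add 'cb' as idx 2
Step 3: w='' (idx 0), next='b' -> output (0, 'b'), add 'b' as idx 3
Step 4: w='b' (idx 3), next='c' -> output (3, 'c'), add 'bc' as idx 4
Step 5: w='c' (idx 1), next='c' -> output (1, 'c'), add 'cc' as idx 5
Step 6: w='cc' (idx 5), next='c' -> output (5, 'c'), add 'ccc' as idx 6


Encoded: [(0, 'c'), (1, 'b'), (0, 'b'), (3, 'c'), (1, 'c'), (5, 'c')]


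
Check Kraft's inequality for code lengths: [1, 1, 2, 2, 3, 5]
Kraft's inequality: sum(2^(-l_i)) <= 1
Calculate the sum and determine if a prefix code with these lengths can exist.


Sum = 2^(-1) + 2^(-1) + 2^(-2) + 2^(-2) + 2^(-3) + 2^(-5)
    = 0.5 + 0.5 + 0.25 + 0.25 + 0.125 + 0.03125
    = 53/32 = 1.65625
Since 1.65625 > 1, Kraft's inequality is NOT satisfied.
A prefix code with these lengths CANNOT exist.

Kraft sum = 1.65625. Not satisfied.


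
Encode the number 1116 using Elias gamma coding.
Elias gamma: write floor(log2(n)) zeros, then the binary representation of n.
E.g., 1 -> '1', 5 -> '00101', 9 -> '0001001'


num_bits = floor(log2(1116)) + 1 = 11
leading_zeros = num_bits - 1 = 10
binary(1116) = 10001011100

Elias gamma(1116) = '0000000000' + '10001011100' = 000000000010001011100 (21 bits)


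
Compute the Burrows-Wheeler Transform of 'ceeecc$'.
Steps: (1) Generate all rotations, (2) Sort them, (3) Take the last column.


Rotations (sorted):
  0: $ceeecc -> last char: c
  1: c$ceeec -> last char: c
  2: cc$ceee -> last char: e
  3: ceeecc$ -> last char: $
  4: ecc$cee -> last char: e
  5: eecc$ce -> last char: e
  6: eeecc$c -> last char: c


BWT = cce$eec


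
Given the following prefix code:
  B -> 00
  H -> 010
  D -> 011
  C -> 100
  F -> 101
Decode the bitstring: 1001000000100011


Decoding step by step:
Bits 100 -> C
Bits 100 -> C
Bits 00 -> B
Bits 00 -> B
Bits 100 -> C
Bits 011 -> D


Decoded message: CCBBCD


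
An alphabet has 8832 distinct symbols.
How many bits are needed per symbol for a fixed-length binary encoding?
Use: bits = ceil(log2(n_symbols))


log2(8832) = 13.1085
Bracket: 2^13 = 8192 < 8832 <= 2^14 = 16384
So ceil(log2(8832)) = 14

bits = ceil(log2(8832)) = ceil(13.1085) = 14 bits


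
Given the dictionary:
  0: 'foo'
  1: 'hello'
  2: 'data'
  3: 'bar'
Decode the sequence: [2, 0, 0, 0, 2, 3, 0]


Look up each index in the dictionary:
  2 -> 'data'
  0 -> 'foo'
  0 -> 'foo'
  0 -> 'foo'
  2 -> 'data'
  3 -> 'bar'
  0 -> 'foo'

Decoded: "data foo foo foo data bar foo"


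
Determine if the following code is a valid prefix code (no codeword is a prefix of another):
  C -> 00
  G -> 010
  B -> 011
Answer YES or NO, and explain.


Checking each pair (does one codeword prefix another?):
  C='00' vs G='010': no prefix
  C='00' vs B='011': no prefix
  G='010' vs C='00': no prefix
  G='010' vs B='011': no prefix
  B='011' vs C='00': no prefix
  B='011' vs G='010': no prefix
No violation found over all pairs.

YES -- this is a valid prefix code. No codeword is a prefix of any other codeword.


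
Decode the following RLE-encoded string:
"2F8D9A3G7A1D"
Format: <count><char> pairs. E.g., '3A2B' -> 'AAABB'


Expanding each <count><char> pair:
  2F -> 'FF'
  8D -> 'DDDDDDDD'
  9A -> 'AAAAAAAAA'
  3G -> 'GGG'
  7A -> 'AAAAAAA'
  1D -> 'D'

Decoded = FFDDDDDDDDAAAAAAAAAGGGAAAAAAAD


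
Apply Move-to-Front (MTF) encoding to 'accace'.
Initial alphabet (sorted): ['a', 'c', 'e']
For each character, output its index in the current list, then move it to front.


MTF encoding:
'a': index 0 in ['a', 'c', 'e'] -> ['a', 'c', 'e']
'c': index 1 in ['a', 'c', 'e'] -> ['c', 'a', 'e']
'c': index 0 in ['c', 'a', 'e'] -> ['c', 'a', 'e']
'a': index 1 in ['c', 'a', 'e'] -> ['a', 'c', 'e']
'c': index 1 in ['a', 'c', 'e'] -> ['c', 'a', 'e']
'e': index 2 in ['c', 'a', 'e'] -> ['e', 'c', 'a']


Output: [0, 1, 0, 1, 1, 2]


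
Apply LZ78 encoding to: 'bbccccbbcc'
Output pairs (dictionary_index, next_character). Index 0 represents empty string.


LZ78 encoding steps:
Dictionary: {0: ''}
Step 1: w='' (idx 0), next='b' -> output (0, 'b'), add 'b' as idx 1
Step 2: w='b' (idx 1), next='c' -> output (1, 'c'), add 'bc' as idx 2
Step 3: w='' (idx 0), next='c' -> output (0, 'c'), add 'c' as idx 3
Step 4: w='c' (idx 3), next='c' -> output (3, 'c'), add 'cc' as idx 4
Step 5: w='b' (idx 1), next='b' -> output (1, 'b'), add 'bb' as idx 5
Step 6: w='cc' (idx 4), end of input -> output (4, '')


Encoded: [(0, 'b'), (1, 'c'), (0, 'c'), (3, 'c'), (1, 'b'), (4, '')]


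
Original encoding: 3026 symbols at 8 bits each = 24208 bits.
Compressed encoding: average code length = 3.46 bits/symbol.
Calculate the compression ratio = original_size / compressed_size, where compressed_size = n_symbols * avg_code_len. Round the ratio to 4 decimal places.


original_size = n_symbols * orig_bits = 3026 * 8 = 24208 bits
compressed_size = n_symbols * avg_code_len = 3026 * 3.46 = 10469.96 bits
ratio = original_size / compressed_size = 24208 / 10469.96 = 2.3121

Compression ratio = 2.3121


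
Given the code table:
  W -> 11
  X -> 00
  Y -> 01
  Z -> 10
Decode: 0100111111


Decoding:
01 -> Y
00 -> X
11 -> W
11 -> W
11 -> W


Result: YXWWW


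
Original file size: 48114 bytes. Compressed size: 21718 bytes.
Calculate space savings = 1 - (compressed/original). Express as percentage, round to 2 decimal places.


ratio = compressed/original = 21718/48114 = 0.451386
savings = 1 - ratio = 1 - 0.451386 = 0.548614
as a percentage: 0.548614 * 100 = 54.86%

Space savings = 1 - 21718/48114 = 54.86%


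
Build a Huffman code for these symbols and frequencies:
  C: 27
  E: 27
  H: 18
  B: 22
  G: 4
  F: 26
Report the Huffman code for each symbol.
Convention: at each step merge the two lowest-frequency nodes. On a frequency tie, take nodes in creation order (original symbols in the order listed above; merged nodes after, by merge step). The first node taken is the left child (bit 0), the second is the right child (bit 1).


Huffman tree construction:
Step 1: Merge G(4) + H(18) = 22
Step 2: Merge B(22) + (G+H)(22) = 44
Step 3: Merge F(26) + C(27) = 53
Step 4: Merge E(27) + (B+(G+H))(44) = 71
Step 5: Merge (F+C)(53) + (E+(B+(G+H)))(71) = 124
Read each symbol's code off the tree from the root (left child = 0, right child = 1).

Codes:
  C: 01 (length 2)
  E: 10 (length 2)
  H: 1111 (length 4)
  B: 110 (length 3)
  G: 1110 (length 4)
  F: 00 (length 2)
Average code length: 314/124 = 2.5323 bits/symbol


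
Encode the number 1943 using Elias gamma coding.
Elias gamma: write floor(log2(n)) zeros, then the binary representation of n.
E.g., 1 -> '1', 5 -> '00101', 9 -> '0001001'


num_bits = floor(log2(1943)) + 1 = 11
leading_zeros = num_bits - 1 = 10
binary(1943) = 11110010111

Elias gamma(1943) = '0000000000' + '11110010111' = 000000000011110010111 (21 bits)


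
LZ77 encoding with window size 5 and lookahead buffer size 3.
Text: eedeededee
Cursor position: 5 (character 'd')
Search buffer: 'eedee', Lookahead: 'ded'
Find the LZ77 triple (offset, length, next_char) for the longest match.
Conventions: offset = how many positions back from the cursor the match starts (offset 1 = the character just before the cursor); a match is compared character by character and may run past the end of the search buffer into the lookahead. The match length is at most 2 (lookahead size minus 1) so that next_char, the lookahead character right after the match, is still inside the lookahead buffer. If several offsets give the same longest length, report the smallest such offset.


Try each offset into the search buffer:
  offset=1 (pos 4, char 'e'): match length 0
  offset=2 (pos 3, char 'e'): match length 0
  offset=3 (pos 2, char 'd'): match length 2
  offset=4 (pos 1, char 'e'): match length 0
  offset=5 (pos 0, char 'e'): match length 0
Longest match has length 2 at offset 3.
next_char = character at position 5 + 2 = 7 -> 'd'

Best match: offset=3, length=2 (matching 'de' starting at position 2)
LZ77 triple: (3, 2, 'd')


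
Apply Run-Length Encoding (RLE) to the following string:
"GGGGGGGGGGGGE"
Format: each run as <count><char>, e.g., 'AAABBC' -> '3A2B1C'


Scanning runs left to right:
  i=0: run of 'G' x 12 -> '12G'
  i=12: run of 'E' x 1 -> '1E'

RLE = 12G1E


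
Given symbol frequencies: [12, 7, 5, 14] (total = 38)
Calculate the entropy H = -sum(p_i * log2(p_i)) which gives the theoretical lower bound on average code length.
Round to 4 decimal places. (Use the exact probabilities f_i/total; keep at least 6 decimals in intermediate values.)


Per-symbol terms -p_i * log2(p_i) with p_i = f_i/38:
  p = 12/38 = 0.315789: log2(p) = -1.662965, -p*log2(p) = 0.525147
  p = 7/38 = 0.184211: log2(p) = -2.440573, -p*log2(p) = 0.449579
  p = 5/38 = 0.131579: log2(p) = -2.925999, -p*log2(p) = 0.385000
  p = 14/38 = 0.368421: log2(p) = -1.440573, -p*log2(p) = 0.530737
H = 0.525147 + 0.449579 + 0.385000 + 0.530737 = 1.890463

H = 1.8905 bits/symbol


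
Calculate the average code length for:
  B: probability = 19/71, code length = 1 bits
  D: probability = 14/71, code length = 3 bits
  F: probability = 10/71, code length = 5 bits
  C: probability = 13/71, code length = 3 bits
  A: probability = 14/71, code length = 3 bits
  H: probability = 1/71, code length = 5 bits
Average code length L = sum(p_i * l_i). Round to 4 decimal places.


Weighted contributions p_i * l_i:
  B: (19/71) * 1 = 19/71
  D: (14/71) * 3 = 42/71
  F: (10/71) * 5 = 50/71
  C: (13/71) * 3 = 39/71
  A: (14/71) * 3 = 42/71
  H: (1/71) * 5 = 5/71
Sum = (19 + 42 + 50 + 39 + 42 + 5)/71 = 197/71

L = 197/71 = 2.7746 bits/symbol


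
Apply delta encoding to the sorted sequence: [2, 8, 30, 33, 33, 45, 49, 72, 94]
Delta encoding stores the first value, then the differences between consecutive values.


First value: 2
Deltas:
  8 - 2 = 6
  30 - 8 = 22
  33 - 30 = 3
  33 - 33 = 0
  45 - 33 = 12
  49 - 45 = 4
  72 - 49 = 23
  94 - 72 = 22


Delta encoded: [2, 6, 22, 3, 0, 12, 4, 23, 22]


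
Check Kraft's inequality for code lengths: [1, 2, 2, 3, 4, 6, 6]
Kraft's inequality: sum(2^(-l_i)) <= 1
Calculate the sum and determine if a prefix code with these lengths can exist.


Sum = 2^(-1) + 2^(-2) + 2^(-2) + 2^(-3) + 2^(-4) + 2^(-6) + 2^(-6)
    = 0.5 + 0.25 + 0.25 + 0.125 + 0.0625 + 0.015625 + 0.015625
    = 78/64 = 1.21875
Since 1.21875 > 1, Kraft's inequality is NOT satisfied.
A prefix code with these lengths CANNOT exist.

Kraft sum = 1.21875. Not satisfied.


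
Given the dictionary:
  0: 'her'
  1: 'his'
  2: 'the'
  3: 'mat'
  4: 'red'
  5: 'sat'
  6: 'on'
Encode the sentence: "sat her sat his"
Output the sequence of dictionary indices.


Look up each word in the dictionary:
  'sat' -> 5
  'her' -> 0
  'sat' -> 5
  'his' -> 1

Encoded: [5, 0, 5, 1]


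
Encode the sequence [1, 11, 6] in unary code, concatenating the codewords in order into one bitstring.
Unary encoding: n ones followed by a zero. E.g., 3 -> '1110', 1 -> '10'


Encode each number as n ones followed by a terminating 0:
  1 -> 10 (2 bits)
  11 -> 111111111110 (12 bits)
  6 -> 1111110 (7 bits)
Total length = 2 + 12 + 7 = 21 bits.

Unary([1, 11, 6]) = 101111111111101111110 (21 bits)


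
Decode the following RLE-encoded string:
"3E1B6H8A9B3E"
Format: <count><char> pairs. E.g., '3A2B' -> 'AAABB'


Expanding each <count><char> pair:
  3E -> 'EEE'
  1B -> 'B'
  6H -> 'HHHHHH'
  8A -> 'AAAAAAAA'
  9B -> 'BBBBBBBBB'
  3E -> 'EEE'

Decoded = EEEBHHHHHHAAAAAAAABBBBBBBBBEEE


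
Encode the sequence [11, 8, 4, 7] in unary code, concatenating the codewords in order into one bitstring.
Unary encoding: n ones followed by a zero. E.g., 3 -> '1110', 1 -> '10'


Encode each number as n ones followed by a terminating 0:
  11 -> 111111111110 (12 bits)
  8 -> 111111110 (9 bits)
  4 -> 11110 (5 bits)
  7 -> 11111110 (8 bits)
Total length = 12 + 9 + 5 + 8 = 34 bits.

Unary([11, 8, 4, 7]) = 1111111111101111111101111011111110 (34 bits)


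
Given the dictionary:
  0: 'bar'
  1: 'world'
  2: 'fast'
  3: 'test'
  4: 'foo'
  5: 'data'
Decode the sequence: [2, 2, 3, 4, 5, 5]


Look up each index in the dictionary:
  2 -> 'fast'
  2 -> 'fast'
  3 -> 'test'
  4 -> 'foo'
  5 -> 'data'
  5 -> 'data'

Decoded: "fast fast test foo data data"


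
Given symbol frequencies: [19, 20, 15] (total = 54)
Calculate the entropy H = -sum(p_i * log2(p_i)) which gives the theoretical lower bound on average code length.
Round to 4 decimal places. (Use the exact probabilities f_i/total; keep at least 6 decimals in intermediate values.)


Per-symbol terms -p_i * log2(p_i) with p_i = f_i/54:
  p = 19/54 = 0.351852: log2(p) = -1.506960, -p*log2(p) = 0.530227
  p = 20/54 = 0.370370: log2(p) = -1.432959, -p*log2(p) = 0.530726
  p = 15/54 = 0.277778: log2(p) = -1.847997, -p*log2(p) = 0.513332
H = 0.530227 + 0.530726 + 0.513332 = 1.574285

H = 1.5743 bits/symbol


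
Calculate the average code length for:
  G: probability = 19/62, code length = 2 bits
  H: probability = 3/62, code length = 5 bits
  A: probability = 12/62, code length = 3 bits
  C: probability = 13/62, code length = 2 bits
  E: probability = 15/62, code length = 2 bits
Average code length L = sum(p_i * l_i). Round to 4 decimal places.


Weighted contributions p_i * l_i:
  G: (19/62) * 2 = 38/62
  H: (3/62) * 5 = 15/62
  A: (12/62) * 3 = 36/62
  C: (13/62) * 2 = 26/62
  E: (15/62) * 2 = 30/62
Sum = (38 + 15 + 36 + 26 + 30)/62 = 145/62

L = 145/62 = 2.3387 bits/symbol


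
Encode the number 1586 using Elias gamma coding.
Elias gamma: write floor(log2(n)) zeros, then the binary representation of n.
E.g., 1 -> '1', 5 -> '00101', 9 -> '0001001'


num_bits = floor(log2(1586)) + 1 = 11
leading_zeros = num_bits - 1 = 10
binary(1586) = 11000110010

Elias gamma(1586) = '0000000000' + '11000110010' = 000000000011000110010 (21 bits)


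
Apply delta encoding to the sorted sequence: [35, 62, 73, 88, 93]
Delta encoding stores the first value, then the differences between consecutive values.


First value: 35
Deltas:
  62 - 35 = 27
  73 - 62 = 11
  88 - 73 = 15
  93 - 88 = 5


Delta encoded: [35, 27, 11, 15, 5]


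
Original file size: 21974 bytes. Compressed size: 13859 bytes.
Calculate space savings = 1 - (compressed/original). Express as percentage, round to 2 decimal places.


ratio = compressed/original = 13859/21974 = 0.6307
savings = 1 - ratio = 1 - 0.6307 = 0.3693
as a percentage: 0.3693 * 100 = 36.93%

Space savings = 1 - 13859/21974 = 36.93%


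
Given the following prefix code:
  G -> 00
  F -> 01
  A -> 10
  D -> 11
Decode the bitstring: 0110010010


Decoding step by step:
Bits 01 -> F
Bits 10 -> A
Bits 01 -> F
Bits 00 -> G
Bits 10 -> A


Decoded message: FAFGA


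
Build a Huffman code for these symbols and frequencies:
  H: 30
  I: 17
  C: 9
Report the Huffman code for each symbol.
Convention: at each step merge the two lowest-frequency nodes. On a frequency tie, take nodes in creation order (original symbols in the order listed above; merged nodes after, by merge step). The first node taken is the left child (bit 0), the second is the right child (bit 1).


Huffman tree construction:
Step 1: Merge C(9) + I(17) = 26
Step 2: Merge (C+I)(26) + H(30) = 56
Read each symbol's code off the tree from the root (left child = 0, right child = 1).

Codes:
  H: 1 (length 1)
  I: 01 (length 2)
  C: 00 (length 2)
Average code length: 82/56 = 1.4643 bits/symbol


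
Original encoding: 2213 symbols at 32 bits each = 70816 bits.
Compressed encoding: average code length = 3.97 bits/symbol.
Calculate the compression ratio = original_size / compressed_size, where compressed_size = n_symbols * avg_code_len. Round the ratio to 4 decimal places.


original_size = n_symbols * orig_bits = 2213 * 32 = 70816 bits
compressed_size = n_symbols * avg_code_len = 2213 * 3.97 = 8785.61 bits
ratio = original_size / compressed_size = 70816 / 8785.61 = 8.0605

Compression ratio = 8.0605


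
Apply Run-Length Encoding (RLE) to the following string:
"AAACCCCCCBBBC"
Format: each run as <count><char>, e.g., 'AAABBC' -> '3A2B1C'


Scanning runs left to right:
  i=0: run of 'A' x 3 -> '3A'
  i=3: run of 'C' x 6 -> '6C'
  i=9: run of 'B' x 3 -> '3B'
  i=12: run of 'C' x 1 -> '1C'

RLE = 3A6C3B1C


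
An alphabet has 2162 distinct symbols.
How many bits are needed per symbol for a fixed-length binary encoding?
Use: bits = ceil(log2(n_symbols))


log2(2162) = 11.0782
Bracket: 2^11 = 2048 < 2162 <= 2^12 = 4096
So ceil(log2(2162)) = 12

bits = ceil(log2(2162)) = ceil(11.0782) = 12 bits


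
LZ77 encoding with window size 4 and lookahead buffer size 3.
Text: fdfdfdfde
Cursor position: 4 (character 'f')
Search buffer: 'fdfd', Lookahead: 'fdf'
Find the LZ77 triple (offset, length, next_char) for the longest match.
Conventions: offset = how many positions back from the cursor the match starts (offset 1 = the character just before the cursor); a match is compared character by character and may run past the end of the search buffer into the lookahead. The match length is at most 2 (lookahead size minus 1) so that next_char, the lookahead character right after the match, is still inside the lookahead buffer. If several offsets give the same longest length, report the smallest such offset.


Try each offset into the search buffer:
  offset=1 (pos 3, char 'd'): match length 0
  offset=2 (pos 2, char 'f'): match length 2
  offset=3 (pos 1, char 'd'): match length 0
  offset=4 (pos 0, char 'f'): match length 2
Longest match has length 2, found at offsets 2, 4; take the smallest, offset 2.
next_char = character at position 4 + 2 = 6 -> 'f'

Best match: offset=2, length=2 (matching 'fd' starting at position 2)
LZ77 triple: (2, 2, 'f')


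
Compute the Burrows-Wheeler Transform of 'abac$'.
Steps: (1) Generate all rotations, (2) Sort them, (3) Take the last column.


Rotations (sorted):
  0: $abac -> last char: c
  1: abac$ -> last char: $
  2: ac$ab -> last char: b
  3: bac$a -> last char: a
  4: c$aba -> last char: a


BWT = c$baa


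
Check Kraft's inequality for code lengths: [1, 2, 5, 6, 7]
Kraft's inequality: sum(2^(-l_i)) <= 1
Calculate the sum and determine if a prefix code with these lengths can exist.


Sum = 2^(-1) + 2^(-2) + 2^(-5) + 2^(-6) + 2^(-7)
    = 0.5 + 0.25 + 0.03125 + 0.015625 + 0.0078125
    = 103/128 = 0.8046875
Since 0.8046875 <= 1, Kraft's inequality IS satisfied.
A prefix code with these lengths CAN exist.

Kraft sum = 0.8046875. Satisfied.


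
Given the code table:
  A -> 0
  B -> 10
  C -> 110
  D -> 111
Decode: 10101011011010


Decoding:
10 -> B
10 -> B
10 -> B
110 -> C
110 -> C
10 -> B


Result: BBBCCB


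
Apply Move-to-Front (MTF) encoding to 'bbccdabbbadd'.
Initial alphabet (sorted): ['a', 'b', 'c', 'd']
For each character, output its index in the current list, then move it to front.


MTF encoding:
'b': index 1 in ['a', 'b', 'c', 'd'] -> ['b', 'a', 'c', 'd']
'b': index 0 in ['b', 'a', 'c', 'd'] -> ['b', 'a', 'c', 'd']
'c': index 2 in ['b', 'a', 'c', 'd'] -> ['c', 'b', 'a', 'd']
'c': index 0 in ['c', 'b', 'a', 'd'] -> ['c', 'b', 'a', 'd']
'd': index 3 in ['c', 'b', 'a', 'd'] -> ['d', 'c', 'b', 'a']
'a': index 3 in ['d', 'c', 'b', 'a'] -> ['a', 'd', 'c', 'b']
'b': index 3 in ['a', 'd', 'c', 'b'] -> ['b', 'a', 'd', 'c']
'b': index 0 in ['b', 'a', 'd', 'c'] -> ['b', 'a', 'd', 'c']
'b': index 0 in ['b', 'a', 'd', 'c'] -> ['b', 'a', 'd', 'c']
'a': index 1 in ['b', 'a', 'd', 'c'] -> ['a', 'b', 'd', 'c']
'd': index 2 in ['a', 'b', 'd', 'c'] -> ['d', 'a', 'b', 'c']
'd': index 0 in ['d', 'a', 'b', 'c'] -> ['d', 'a', 'b', 'c']


Output: [1, 0, 2, 0, 3, 3, 3, 0, 0, 1, 2, 0]


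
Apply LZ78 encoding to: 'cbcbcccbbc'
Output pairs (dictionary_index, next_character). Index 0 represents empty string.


LZ78 encoding steps:
Dictionary: {0: ''}
Step 1: w='' (idx 0), next='c' -> output (0, 'c'), add 'c' as idx 1
Step 2: w='' (idx 0), next='b' -> output (0, 'b'), add 'b' as idx 2
Step 3: w='c' (idx 1), next='b' -> output (1, 'b'), add 'cb' as idx 3
Step 4: w='c' (idx 1), next='c' -> output (1, 'c'), add 'cc' as idx 4
Step 5: w='cb' (idx 3), next='b' -> output (3, 'b'), add 'cbb' as idx 5
Step 6: w='c' (idx 1), end of input -> output (1, '')


Encoded: [(0, 'c'), (0, 'b'), (1, 'b'), (1, 'c'), (3, 'b'), (1, '')]


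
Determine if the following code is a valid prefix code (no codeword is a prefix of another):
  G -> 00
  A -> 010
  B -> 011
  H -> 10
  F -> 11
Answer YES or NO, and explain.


Checking each pair (does one codeword prefix another?):
  G='00' vs A='010': no prefix
  G='00' vs B='011': no prefix
  G='00' vs H='10': no prefix
  G='00' vs F='11': no prefix
  A='010' vs G='00': no prefix
  A='010' vs B='011': no prefix
  A='010' vs H='10': no prefix
  A='010' vs F='11': no prefix
  B='011' vs G='00': no prefix
  B='011' vs A='010': no prefix
  B='011' vs H='10': no prefix
  B='011' vs F='11': no prefix
  H='10' vs G='00': no prefix
  H='10' vs A='010': no prefix
  H='10' vs B='011': no prefix
  H='10' vs F='11': no prefix
  F='11' vs G='00': no prefix
  F='11' vs A='010': no prefix
  F='11' vs B='011': no prefix
  F='11' vs H='10': no prefix
No violation found over all pairs.

YES -- this is a valid prefix code. No codeword is a prefix of any other codeword.


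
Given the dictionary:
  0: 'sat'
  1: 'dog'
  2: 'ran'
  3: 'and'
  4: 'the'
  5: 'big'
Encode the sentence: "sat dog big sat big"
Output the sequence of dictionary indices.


Look up each word in the dictionary:
  'sat' -> 0
  'dog' -> 1
  'big' -> 5
  'sat' -> 0
  'big' -> 5

Encoded: [0, 1, 5, 0, 5]


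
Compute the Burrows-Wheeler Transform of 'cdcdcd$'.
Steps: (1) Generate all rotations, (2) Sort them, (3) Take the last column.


Rotations (sorted):
  0: $cdcdcd -> last char: d
  1: cd$cdcd -> last char: d
  2: cdcd$cd -> last char: d
  3: cdcdcd$ -> last char: $
  4: d$cdcdc -> last char: c
  5: dcd$cdc -> last char: c
  6: dcdcd$c -> last char: c


BWT = ddd$ccc


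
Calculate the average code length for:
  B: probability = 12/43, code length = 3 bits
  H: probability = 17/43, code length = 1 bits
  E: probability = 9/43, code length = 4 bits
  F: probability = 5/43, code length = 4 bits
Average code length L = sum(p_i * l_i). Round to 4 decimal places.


Weighted contributions p_i * l_i:
  B: (12/43) * 3 = 36/43
  H: (17/43) * 1 = 17/43
  E: (9/43) * 4 = 36/43
  F: (5/43) * 4 = 20/43
Sum = (36 + 17 + 36 + 20)/43 = 109/43

L = 109/43 = 2.5349 bits/symbol


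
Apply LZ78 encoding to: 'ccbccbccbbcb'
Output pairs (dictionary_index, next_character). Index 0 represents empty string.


LZ78 encoding steps:
Dictionary: {0: ''}
Step 1: w='' (idx 0), next='c' -> output (0, 'c'), add 'c' as idx 1
Step 2: w='c' (idx 1), next='b' -> output (1, 'b'), add 'cb' as idx 2
Step 3: w='c' (idx 1), next='c' -> output (1, 'c'), add 'cc' as idx 3
Step 4: w='' (idx 0), next='b' -> output (0, 'b'), add 'b' as idx 4
Step 5: w='cc' (idx 3), next='b' -> output (3, 'b'), add 'ccb' as idx 5
Step 6: w='b' (idx 4), next='c' -> output (4, 'c'), add 'bc' as idx 6
Step 7: w='b' (idx 4), end of input -> output (4, '')


Encoded: [(0, 'c'), (1, 'b'), (1, 'c'), (0, 'b'), (3, 'b'), (4, 'c'), (4, '')]


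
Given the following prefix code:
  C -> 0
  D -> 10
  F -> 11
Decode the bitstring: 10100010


Decoding step by step:
Bits 10 -> D
Bits 10 -> D
Bits 0 -> C
Bits 0 -> C
Bits 10 -> D


Decoded message: DDCCD


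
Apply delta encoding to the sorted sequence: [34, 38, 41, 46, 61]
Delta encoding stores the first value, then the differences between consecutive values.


First value: 34
Deltas:
  38 - 34 = 4
  41 - 38 = 3
  46 - 41 = 5
  61 - 46 = 15


Delta encoded: [34, 4, 3, 5, 15]


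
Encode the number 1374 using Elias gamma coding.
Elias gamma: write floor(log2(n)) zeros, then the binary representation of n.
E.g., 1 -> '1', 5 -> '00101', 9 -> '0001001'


num_bits = floor(log2(1374)) + 1 = 11
leading_zeros = num_bits - 1 = 10
binary(1374) = 10101011110

Elias gamma(1374) = '0000000000' + '10101011110' = 000000000010101011110 (21 bits)


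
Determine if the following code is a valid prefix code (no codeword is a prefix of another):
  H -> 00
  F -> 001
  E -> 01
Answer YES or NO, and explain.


Checking each pair (does one codeword prefix another?):
  H='00' vs F='001': prefix -- VIOLATION

NO -- this is NOT a valid prefix code. H (00) is a prefix of F (001).


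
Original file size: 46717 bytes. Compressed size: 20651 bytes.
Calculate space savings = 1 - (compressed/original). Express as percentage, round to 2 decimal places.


ratio = compressed/original = 20651/46717 = 0.442045
savings = 1 - ratio = 1 - 0.442045 = 0.557955
as a percentage: 0.557955 * 100 = 55.8%

Space savings = 1 - 20651/46717 = 55.8%


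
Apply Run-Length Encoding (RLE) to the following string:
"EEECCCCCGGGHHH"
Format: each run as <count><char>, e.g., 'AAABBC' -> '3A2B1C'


Scanning runs left to right:
  i=0: run of 'E' x 3 -> '3E'
  i=3: run of 'C' x 5 -> '5C'
  i=8: run of 'G' x 3 -> '3G'
  i=11: run of 'H' x 3 -> '3H'

RLE = 3E5C3G3H


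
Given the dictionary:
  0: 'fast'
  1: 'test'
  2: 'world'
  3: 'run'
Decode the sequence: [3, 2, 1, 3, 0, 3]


Look up each index in the dictionary:
  3 -> 'run'
  2 -> 'world'
  1 -> 'test'
  3 -> 'run'
  0 -> 'fast'
  3 -> 'run'

Decoded: "run world test run fast run"


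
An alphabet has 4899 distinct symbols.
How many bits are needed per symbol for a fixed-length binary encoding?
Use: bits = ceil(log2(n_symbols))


log2(4899) = 12.2583
Bracket: 2^12 = 4096 < 4899 <= 2^13 = 8192
So ceil(log2(4899)) = 13

bits = ceil(log2(4899)) = ceil(12.2583) = 13 bits


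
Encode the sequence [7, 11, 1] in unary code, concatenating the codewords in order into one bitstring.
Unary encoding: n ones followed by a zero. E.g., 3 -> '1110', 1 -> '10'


Encode each number as n ones followed by a terminating 0:
  7 -> 11111110 (8 bits)
  11 -> 111111111110 (12 bits)
  1 -> 10 (2 bits)
Total length = 8 + 12 + 2 = 22 bits.

Unary([7, 11, 1]) = 1111111011111111111010 (22 bits)


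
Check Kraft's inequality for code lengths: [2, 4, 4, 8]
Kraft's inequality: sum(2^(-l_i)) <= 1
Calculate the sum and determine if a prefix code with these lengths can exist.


Sum = 2^(-2) + 2^(-4) + 2^(-4) + 2^(-8)
    = 0.25 + 0.0625 + 0.0625 + 0.00390625
    = 97/256 = 0.37890625
Since 0.37890625 <= 1, Kraft's inequality IS satisfied.
A prefix code with these lengths CAN exist.

Kraft sum = 0.37890625. Satisfied.


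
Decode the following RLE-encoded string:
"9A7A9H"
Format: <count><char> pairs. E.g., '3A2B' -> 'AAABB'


Expanding each <count><char> pair:
  9A -> 'AAAAAAAAA'
  7A -> 'AAAAAAA'
  9H -> 'HHHHHHHHH'

Decoded = AAAAAAAAAAAAAAAAHHHHHHHHH


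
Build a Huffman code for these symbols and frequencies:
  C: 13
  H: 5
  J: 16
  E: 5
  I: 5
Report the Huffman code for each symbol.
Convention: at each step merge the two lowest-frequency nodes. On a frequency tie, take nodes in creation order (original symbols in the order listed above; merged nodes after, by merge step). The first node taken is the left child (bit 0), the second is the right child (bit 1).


Huffman tree construction:
Step 1: Merge H(5) + E(5) = 10
Step 2: Merge I(5) + (H+E)(10) = 15
Step 3: Merge C(13) + (I+(H+E))(15) = 28
Step 4: Merge J(16) + (C+(I+(H+E)))(28) = 44
Read each symbol's code off the tree from the root (left child = 0, right child = 1).

Codes:
  C: 10 (length 2)
  H: 1110 (length 4)
  J: 0 (length 1)
  E: 1111 (length 4)
  I: 110 (length 3)
Average code length: 97/44 = 2.2045 bits/symbol


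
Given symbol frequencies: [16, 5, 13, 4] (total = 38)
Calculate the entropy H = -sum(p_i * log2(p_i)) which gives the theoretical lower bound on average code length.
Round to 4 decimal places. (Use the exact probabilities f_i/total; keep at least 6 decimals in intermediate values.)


Per-symbol terms -p_i * log2(p_i) with p_i = f_i/38:
  p = 16/38 = 0.421053: log2(p) = -1.247928, -p*log2(p) = 0.525443
  p = 5/38 = 0.131579: log2(p) = -2.925999, -p*log2(p) = 0.385000
  p = 13/38 = 0.342105: log2(p) = -1.547488, -p*log2(p) = 0.529404
  p = 4/38 = 0.105263: log2(p) = -3.247928, -p*log2(p) = 0.341887
H = 0.525443 + 0.385000 + 0.529404 + 0.341887 = 1.781734

H = 1.7817 bits/symbol


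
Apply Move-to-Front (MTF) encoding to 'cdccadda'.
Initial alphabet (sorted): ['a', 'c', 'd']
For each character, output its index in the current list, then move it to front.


MTF encoding:
'c': index 1 in ['a', 'c', 'd'] -> ['c', 'a', 'd']
'd': index 2 in ['c', 'a', 'd'] -> ['d', 'c', 'a']
'c': index 1 in ['d', 'c', 'a'] -> ['c', 'd', 'a']
'c': index 0 in ['c', 'd', 'a'] -> ['c', 'd', 'a']
'a': index 2 in ['c', 'd', 'a'] -> ['a', 'c', 'd']
'd': index 2 in ['a', 'c', 'd'] -> ['d', 'a', 'c']
'd': index 0 in ['d', 'a', 'c'] -> ['d', 'a', 'c']
'a': index 1 in ['d', 'a', 'c'] -> ['a', 'd', 'c']


Output: [1, 2, 1, 0, 2, 2, 0, 1]


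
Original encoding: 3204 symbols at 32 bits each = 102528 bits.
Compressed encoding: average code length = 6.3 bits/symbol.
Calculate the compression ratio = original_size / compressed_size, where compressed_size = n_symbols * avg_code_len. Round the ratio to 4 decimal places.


original_size = n_symbols * orig_bits = 3204 * 32 = 102528 bits
compressed_size = n_symbols * avg_code_len = 3204 * 6.3 = 20185.2 bits
ratio = original_size / compressed_size = 102528 / 20185.2 = 5.0794

Compression ratio = 5.0794


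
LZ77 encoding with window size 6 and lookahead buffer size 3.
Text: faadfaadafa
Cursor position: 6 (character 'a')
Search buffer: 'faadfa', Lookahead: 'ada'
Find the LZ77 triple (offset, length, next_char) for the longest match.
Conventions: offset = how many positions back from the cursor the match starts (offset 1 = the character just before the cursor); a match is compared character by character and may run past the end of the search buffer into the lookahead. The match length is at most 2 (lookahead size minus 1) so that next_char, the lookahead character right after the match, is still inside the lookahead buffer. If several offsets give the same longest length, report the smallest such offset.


Try each offset into the search buffer:
  offset=1 (pos 5, char 'a'): match length 1
  offset=2 (pos 4, char 'f'): match length 0
  offset=3 (pos 3, char 'd'): match length 0
  offset=4 (pos 2, char 'a'): match length 2
  offset=5 (pos 1, char 'a'): match length 1
  offset=6 (pos 0, char 'f'): match length 0
Longest match has length 2 at offset 4.
next_char = character at position 6 + 2 = 8 -> 'a'

Best match: offset=4, length=2 (matching 'ad' starting at position 2)
LZ77 triple: (4, 2, 'a')


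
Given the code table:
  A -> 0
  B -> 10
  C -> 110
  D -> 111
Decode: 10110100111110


Decoding:
10 -> B
110 -> C
10 -> B
0 -> A
111 -> D
110 -> C


Result: BCBADC


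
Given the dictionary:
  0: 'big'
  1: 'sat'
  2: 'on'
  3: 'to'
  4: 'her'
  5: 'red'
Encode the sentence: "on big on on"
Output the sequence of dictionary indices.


Look up each word in the dictionary:
  'on' -> 2
  'big' -> 0
  'on' -> 2
  'on' -> 2

Encoded: [2, 0, 2, 2]


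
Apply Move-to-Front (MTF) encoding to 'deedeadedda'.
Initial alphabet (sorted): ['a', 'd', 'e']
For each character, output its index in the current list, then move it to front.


MTF encoding:
'd': index 1 in ['a', 'd', 'e'] -> ['d', 'a', 'e']
'e': index 2 in ['d', 'a', 'e'] -> ['e', 'd', 'a']
'e': index 0 in ['e', 'd', 'a'] -> ['e', 'd', 'a']
'd': index 1 in ['e', 'd', 'a'] -> ['d', 'e', 'a']
'e': index 1 in ['d', 'e', 'a'] -> ['e', 'd', 'a']
'a': index 2 in ['e', 'd', 'a'] -> ['a', 'e', 'd']
'd': index 2 in ['a', 'e', 'd'] -> ['d', 'a', 'e']
'e': index 2 in ['d', 'a', 'e'] -> ['e', 'd', 'a']
'd': index 1 in ['e', 'd', 'a'] -> ['d', 'e', 'a']
'd': index 0 in ['d', 'e', 'a'] -> ['d', 'e', 'a']
'a': index 2 in ['d', 'e', 'a'] -> ['a', 'd', 'e']


Output: [1, 2, 0, 1, 1, 2, 2, 2, 1, 0, 2]


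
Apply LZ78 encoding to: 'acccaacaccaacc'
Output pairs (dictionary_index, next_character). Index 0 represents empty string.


LZ78 encoding steps:
Dictionary: {0: ''}
Step 1: w='' (idx 0), next='a' -> output (0, 'a'), add 'a' as idx 1
Step 2: w='' (idx 0), next='c' -> output (0, 'c'), add 'c' as idx 2
Step 3: w='c' (idx 2), next='c' -> output (2, 'c'), add 'cc' as idx 3
Step 4: w='a' (idx 1), next='a' -> output (1, 'a'), add 'aa' as idx 4
Step 5: w='c' (idx 2), next='a' -> output (2, 'a'), add 'ca' as idx 5
Step 6: w='cc' (idx 3), next='a' -> output (3, 'a'), add 'cca' as idx 6
Step 7: w='a' (idx 1), next='c' -> output (1, 'c'), add 'ac' as idx 7
Step 8: w='c' (idx 2), end of input -> output (2, '')


Encoded: [(0, 'a'), (0, 'c'), (2, 'c'), (1, 'a'), (2, 'a'), (3, 'a'), (1, 'c'), (2, '')]


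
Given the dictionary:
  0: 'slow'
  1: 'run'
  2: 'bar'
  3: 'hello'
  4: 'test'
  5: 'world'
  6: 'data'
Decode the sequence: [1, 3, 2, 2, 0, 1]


Look up each index in the dictionary:
  1 -> 'run'
  3 -> 'hello'
  2 -> 'bar'
  2 -> 'bar'
  0 -> 'slow'
  1 -> 'run'

Decoded: "run hello bar bar slow run"


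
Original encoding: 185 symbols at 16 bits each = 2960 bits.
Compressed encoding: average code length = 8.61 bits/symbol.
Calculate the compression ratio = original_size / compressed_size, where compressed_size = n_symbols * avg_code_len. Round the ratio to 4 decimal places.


original_size = n_symbols * orig_bits = 185 * 16 = 2960 bits
compressed_size = n_symbols * avg_code_len = 185 * 8.61 = 1592.85 bits
ratio = original_size / compressed_size = 2960 / 1592.85 = 1.8583

Compression ratio = 1.8583


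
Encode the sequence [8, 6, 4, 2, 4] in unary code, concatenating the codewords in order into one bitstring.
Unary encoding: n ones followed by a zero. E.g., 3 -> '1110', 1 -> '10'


Encode each number as n ones followed by a terminating 0:
  8 -> 111111110 (9 bits)
  6 -> 1111110 (7 bits)
  4 -> 11110 (5 bits)
  2 -> 110 (3 bits)
  4 -> 11110 (5 bits)
Total length = 9 + 7 + 5 + 3 + 5 = 29 bits.

Unary([8, 6, 4, 2, 4]) = 11111111011111101111011011110 (29 bits)
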